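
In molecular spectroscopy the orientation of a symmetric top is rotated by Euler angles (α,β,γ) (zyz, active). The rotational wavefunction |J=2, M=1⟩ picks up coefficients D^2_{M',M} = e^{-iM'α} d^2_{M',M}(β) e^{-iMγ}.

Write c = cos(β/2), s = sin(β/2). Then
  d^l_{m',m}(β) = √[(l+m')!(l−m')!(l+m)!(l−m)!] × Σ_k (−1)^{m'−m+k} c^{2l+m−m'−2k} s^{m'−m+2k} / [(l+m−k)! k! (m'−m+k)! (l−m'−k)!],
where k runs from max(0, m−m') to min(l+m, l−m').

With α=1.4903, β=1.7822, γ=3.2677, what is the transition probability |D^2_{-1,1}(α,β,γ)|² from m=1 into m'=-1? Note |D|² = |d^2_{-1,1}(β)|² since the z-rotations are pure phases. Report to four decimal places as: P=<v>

P=0.1232

First d^2_{-1,1}(β=1.7822), then the phase factors e^{-i(-1)α} and e^{-i(1)γ}:
c=cos(1.7822/2)=0.628557, s=sin(1.7822/2)=0.777764; N=√[1·6·6·1]=6.000000
Admissible k: 2..3 (factorial args all ≥0)
  k=2: (−1)^0·6.0000/(2)·0.6286^2·0.7778^2 = +0.716978
  k=3: (−1)^1·6.0000/(6)·0.6286^0·0.7778^4 = -0.365924
d^2_{-1,1}(1.7822) = +0.716978 -0.365924 = +0.351054
|D^2_{-1,1}|² = |d^2_{-1,1}(β)|² = (+0.351054)² = 0.123239 (the z-rotation phases have unit modulus)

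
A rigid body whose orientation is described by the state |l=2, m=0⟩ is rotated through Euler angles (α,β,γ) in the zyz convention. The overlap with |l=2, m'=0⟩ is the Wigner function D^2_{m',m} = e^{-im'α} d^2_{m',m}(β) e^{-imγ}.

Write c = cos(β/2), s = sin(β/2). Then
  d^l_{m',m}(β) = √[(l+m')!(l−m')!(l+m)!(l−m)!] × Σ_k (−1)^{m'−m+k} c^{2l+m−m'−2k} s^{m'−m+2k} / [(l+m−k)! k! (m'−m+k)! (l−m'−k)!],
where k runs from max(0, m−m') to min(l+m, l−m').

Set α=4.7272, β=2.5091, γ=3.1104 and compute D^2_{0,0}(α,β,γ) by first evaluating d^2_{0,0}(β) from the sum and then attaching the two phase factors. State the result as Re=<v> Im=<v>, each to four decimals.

Split into d^2_{0,0}(β=2.5091) × two z-phases.
c=cos(2.5091/2)=0.311001, s=sin(2.5091/2)=0.950410; N=√[2·2·2·2]=4.000000
Admissible k: 0..2 (factorial args all ≥0)
  k=0: (−1)^0·4.0000/(4)·0.3110^4·0.9504^0 = +0.009355
  k=1: (−1)^1·4.0000/(1)·0.3110^2·0.9504^2 = -0.349467
  k=2: (−1)^2·4.0000/(4)·0.3110^0·0.9504^4 = +0.815912
d^2_{0,0}(2.5091) = +0.009355 -0.349467 +0.815912 = +0.475800
Attach z-rotation phases: D = e^{-i(0)(4.7272)}·(+0.475800)·e^{-i(0)(3.1104)} = +0.475800+0.000000i

Re=0.4758 Im=0.0000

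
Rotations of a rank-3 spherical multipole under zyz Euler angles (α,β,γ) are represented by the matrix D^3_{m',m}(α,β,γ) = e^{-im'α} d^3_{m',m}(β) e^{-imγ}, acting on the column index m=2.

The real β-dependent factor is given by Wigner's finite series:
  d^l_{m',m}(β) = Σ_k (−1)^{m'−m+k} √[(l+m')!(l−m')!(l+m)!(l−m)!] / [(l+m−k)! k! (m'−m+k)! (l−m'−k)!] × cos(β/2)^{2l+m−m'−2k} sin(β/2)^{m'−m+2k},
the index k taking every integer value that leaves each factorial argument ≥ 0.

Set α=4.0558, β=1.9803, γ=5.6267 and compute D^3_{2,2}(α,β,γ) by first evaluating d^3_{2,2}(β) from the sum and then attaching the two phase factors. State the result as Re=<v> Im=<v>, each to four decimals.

Re=-0.2517 Im=0.1426

First d^3_{2,2}(β=1.9803), then the phase factors e^{-i(2)α} and e^{-i(2)γ}:
c=cos(1.9803/2)=0.548564, s=sin(1.9803/2)=0.836108; N=√[120·1·120·1]=120.000000
k∈{0,1} keeps every argument non-negative
  k=0: (−1)^0·120.0000/(120)·0.5486^6·0.8361^0 = +0.027250
  k=1: (−1)^1·120.0000/(24)·0.5486^4·0.8361^2 = -0.316523
d^3_{2,2}(1.9803) = +0.027250 -0.316523 = -0.289273
D = (-0.254778-0.967000i)·(-0.289273)·(+0.254979+0.966947i) = -0.251689+0.142589i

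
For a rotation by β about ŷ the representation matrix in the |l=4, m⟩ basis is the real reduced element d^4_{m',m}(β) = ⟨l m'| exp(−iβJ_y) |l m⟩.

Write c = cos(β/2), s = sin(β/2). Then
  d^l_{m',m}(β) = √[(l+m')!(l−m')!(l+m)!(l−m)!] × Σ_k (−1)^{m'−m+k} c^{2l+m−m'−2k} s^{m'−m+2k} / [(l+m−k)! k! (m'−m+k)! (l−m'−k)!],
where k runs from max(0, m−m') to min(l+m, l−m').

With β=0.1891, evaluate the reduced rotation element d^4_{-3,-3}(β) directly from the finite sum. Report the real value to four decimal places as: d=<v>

d=0.9041

d^4_{-3,-3}(β=0.1891) via Wigner's sum:
With c≡cos(β/2)=0.995533 and s≡sin(β/2)=0.094409, N=[1·5040·1·5040]^{1/2}=5040.000000
k∈{0,1} keeps every argument non-negative
  k=0: (−1)^0·5040.0000/(5040)·0.9955^8·0.0944^0 = +0.964821
  k=1: (−1)^1·5040.0000/(720)·0.9955^6·0.0944^2 = -0.060738
d^4_{-3,-3}(0.1891) = +0.964821 -0.060738 = +0.904083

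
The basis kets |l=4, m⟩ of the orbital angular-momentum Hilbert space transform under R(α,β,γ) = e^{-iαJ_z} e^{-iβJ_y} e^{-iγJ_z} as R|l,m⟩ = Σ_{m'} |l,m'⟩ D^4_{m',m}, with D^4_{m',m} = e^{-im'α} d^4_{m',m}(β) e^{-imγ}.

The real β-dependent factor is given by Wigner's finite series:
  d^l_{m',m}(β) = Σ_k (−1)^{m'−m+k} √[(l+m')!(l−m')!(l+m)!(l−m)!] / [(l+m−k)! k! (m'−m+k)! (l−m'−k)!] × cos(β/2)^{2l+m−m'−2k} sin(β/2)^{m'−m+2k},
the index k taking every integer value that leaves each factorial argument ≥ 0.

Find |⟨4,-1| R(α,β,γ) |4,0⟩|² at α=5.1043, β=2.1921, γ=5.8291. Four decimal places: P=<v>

P=0.0276

D^4_{-1,0}(5.1043,2.1921,5.8291) = e^{-i·-1·5.1043}·d^4_{-1,0}(2.1921)·e^{-i·0·5.8291}. Compute d first:
Half-angle: c=0.457113, s=0.889409. N=√(6·120·24·24)=643.987578
Admissible k: 1..4 (factorial args all ≥0)
  k=1: (−1)^0·643.9876/(144)·0.4571^7·0.8894^1 = +0.016587
  k=2: (−1)^1·643.9876/(24)·0.4571^5·0.8894^3 = -0.376780
  k=3: (−1)^2·643.9876/(24)·0.4571^3·0.8894^5 = +1.426407
  k=4: (−1)^3·643.9876/(144)·0.4571^1·0.8894^7 = -0.900012
d^4_{-1,0}(2.1921) = +0.016587 -0.376780 +1.426407 -0.900012 = +0.166203
|D^4_{-1,0}|² = |d^4_{-1,0}(β)|² = (+0.166203)² = 0.027623 (the z-rotation phases have unit modulus)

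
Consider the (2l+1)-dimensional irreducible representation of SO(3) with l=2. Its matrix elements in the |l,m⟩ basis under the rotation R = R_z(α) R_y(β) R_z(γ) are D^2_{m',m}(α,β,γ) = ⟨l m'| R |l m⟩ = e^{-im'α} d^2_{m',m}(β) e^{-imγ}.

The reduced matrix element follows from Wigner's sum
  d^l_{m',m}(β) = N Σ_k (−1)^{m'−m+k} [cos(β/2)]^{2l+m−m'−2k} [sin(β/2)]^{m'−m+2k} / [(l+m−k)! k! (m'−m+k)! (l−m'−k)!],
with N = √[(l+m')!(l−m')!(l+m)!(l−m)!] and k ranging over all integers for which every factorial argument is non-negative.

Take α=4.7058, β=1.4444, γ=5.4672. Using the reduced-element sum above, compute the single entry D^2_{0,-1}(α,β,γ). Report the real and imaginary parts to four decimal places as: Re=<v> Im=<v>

D^2_{0,-1}(4.7058,1.4444,5.4672) = e^{-i·0·4.7058}·d^2_{0,-1}(1.4444)·e^{-i·-1·5.4672}. Compute d first:
Half-angle: c=0.750353, s=0.661037. N=√(2·2·1·6)=4.898979
The bounds max(0,m−m')=0 and min(l+m,l−m')=1 give 2 terms
  k=0: (−1)^1·4.8990/(2)·0.7504^3·0.6610^1 = -0.684067
  k=1: (−1)^2·4.8990/(2)·0.7504^1·0.6610^3 = +0.530907
d^2_{0,-1}(1.4444) = -0.684067 +0.530907 = -0.153160
Phases: e^{-i·(0)·4.7058}=+1.000000+0.000000i, e^{-i·(-1)·5.4672}=+0.685151-0.728401i ⇒ D=-0.104938+0.111562i

Re=-0.1049 Im=0.1116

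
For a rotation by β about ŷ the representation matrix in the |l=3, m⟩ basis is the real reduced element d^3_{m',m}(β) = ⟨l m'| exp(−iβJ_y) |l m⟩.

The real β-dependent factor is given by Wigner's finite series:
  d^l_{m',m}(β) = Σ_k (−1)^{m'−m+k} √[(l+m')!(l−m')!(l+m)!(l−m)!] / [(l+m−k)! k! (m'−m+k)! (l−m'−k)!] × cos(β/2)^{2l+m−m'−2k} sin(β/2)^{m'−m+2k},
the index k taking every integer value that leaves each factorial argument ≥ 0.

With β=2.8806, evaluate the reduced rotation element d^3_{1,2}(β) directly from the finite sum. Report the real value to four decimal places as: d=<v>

d=-0.0135

d^3_{1,2}(β=2.8806) via Wigner's sum:
With c≡cos(β/2)=0.130126 and s≡sin(β/2)=0.991497, N=[24·2·120·1]^{1/2}=75.894664
The bounds max(0,m−m')=1 and min(l+m,l−m')=2 give 2 terms
  k=1: (−1)^0·75.8947/(24)·0.1301^5·0.9915^1 = +0.000117
  k=2: (−1)^1·75.8947/(12)·0.1301^3·0.9915^3 = -0.013583
d^3_{1,2}(2.8806) = +0.000117 -0.013583 = -0.013466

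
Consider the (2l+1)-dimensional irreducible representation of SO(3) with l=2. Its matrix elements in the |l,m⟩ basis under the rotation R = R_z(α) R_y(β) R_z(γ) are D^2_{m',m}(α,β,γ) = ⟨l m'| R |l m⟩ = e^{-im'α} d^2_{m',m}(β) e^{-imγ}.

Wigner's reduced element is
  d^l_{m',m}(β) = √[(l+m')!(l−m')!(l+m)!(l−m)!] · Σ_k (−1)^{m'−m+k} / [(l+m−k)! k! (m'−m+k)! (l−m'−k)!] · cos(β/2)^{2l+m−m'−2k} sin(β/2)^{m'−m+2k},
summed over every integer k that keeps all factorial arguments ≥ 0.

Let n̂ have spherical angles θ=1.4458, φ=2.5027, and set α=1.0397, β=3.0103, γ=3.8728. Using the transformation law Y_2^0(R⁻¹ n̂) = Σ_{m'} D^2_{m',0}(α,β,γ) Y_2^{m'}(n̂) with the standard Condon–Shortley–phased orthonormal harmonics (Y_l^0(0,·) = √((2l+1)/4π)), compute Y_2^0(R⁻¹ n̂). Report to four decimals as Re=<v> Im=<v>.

Need the full column D^2_{m',0} for m'=−2..2 at α=1.0397, β=3.0103, γ=3.8728.
cos(β/2)=0.065599, sin(β/2)=0.997846
d^2_{-2,0}: single k=2 term ⇒ +0.010495;  D = -0.005111+0.009167i
d^2_{-1,0}: k∈[1..2] ⇒ +0.000690 -0.159648 = -0.158958;  D = -0.080509-0.137062i
d^2_{0,0}: k∈[0..2] ⇒ +0.000019 -0.017139 +0.991412 = +0.974292;  D = +0.974292+0.000000i
d^2_{1,0}: k∈[0..1] ⇒ -0.000690 +0.159648 = +0.158958;  D = +0.080509-0.137062i
d^2_{2,0}: single k=0 term ⇒ +0.010495;  D = -0.005111-0.009167i
Y_2^{m'}(θ=1.4458,φ=2.5027) and Σ D·Y over m':
  (-0.0051+0.0092i)·(+0.1098+0.3641i)  (-0.0805-0.1371i)·(-0.0767-0.0570i)  (+0.9743+0.0000i)·(-0.3007+0.0000i)  (+0.0805-0.1371i)·(+0.0767-0.0570i)  (-0.0051-0.0092i)·(+0.1098-0.3641i)
Y_2^0(R⁻¹ n̂) = -0.304021+0.000000i

Re=-0.3040 Im=0.0000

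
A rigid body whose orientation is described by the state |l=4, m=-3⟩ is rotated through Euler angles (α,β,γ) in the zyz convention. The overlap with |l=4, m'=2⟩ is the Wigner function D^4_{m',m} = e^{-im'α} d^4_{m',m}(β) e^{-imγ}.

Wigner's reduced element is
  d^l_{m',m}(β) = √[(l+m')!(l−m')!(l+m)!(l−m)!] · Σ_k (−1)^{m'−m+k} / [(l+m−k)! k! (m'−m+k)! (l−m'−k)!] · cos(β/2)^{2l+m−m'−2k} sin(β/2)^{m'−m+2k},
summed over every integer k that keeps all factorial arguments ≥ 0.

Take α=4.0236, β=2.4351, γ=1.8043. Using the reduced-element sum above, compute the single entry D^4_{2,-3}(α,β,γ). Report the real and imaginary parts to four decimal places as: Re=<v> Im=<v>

D^4_{2,-3}(4.0236,2.4351,1.8043) = e^{-i·2·4.0236}·d^4_{2,-3}(2.4351)·e^{-i·-3·1.8043}. Compute d first:
c=cos(2.4351/2)=0.345946, s=sin(2.4351/2)=0.938255; N=√[720·2·1·5040]=2693.993318
k∈{0,1} keeps every argument non-negative
  k=0: (−1)^5·2693.9933/(240)·0.3459^3·0.9383^5 = -0.337918
  k=1: (−1)^6·2693.9933/(720)·0.3459^1·0.9383^7 = +0.828546
d^4_{2,-3}(2.4351) = -0.337918 +0.828546 = +0.490628
Phases: e^{-i·(2)·4.0236}=-0.192018-0.981391i, e^{-i·(-3)·1.8043}=+0.644608-0.764513i ⇒ D=-0.428839-0.238353i

Re=-0.4288 Im=-0.2384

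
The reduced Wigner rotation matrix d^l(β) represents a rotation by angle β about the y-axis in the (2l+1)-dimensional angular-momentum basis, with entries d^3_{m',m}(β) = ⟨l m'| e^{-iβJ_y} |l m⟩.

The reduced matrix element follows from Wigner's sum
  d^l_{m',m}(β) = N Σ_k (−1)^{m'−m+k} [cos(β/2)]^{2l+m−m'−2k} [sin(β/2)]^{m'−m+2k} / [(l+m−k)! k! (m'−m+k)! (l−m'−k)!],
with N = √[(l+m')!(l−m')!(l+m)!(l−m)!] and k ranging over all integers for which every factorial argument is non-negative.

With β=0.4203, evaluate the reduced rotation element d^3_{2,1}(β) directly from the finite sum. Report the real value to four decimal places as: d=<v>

d=-0.5365

d^3_{2,1}(β=0.4203) via Wigner's sum:
c=cos(0.4203/2)=0.978000, s=sin(0.4203/2)=0.208607; N=√[120·1·24·2]=75.894664
The bounds max(0,m−m')=0 and min(l+m,l−m')=1 give 2 terms
  k=0: (−1)^1·75.8947/(24)·0.9780^5·0.2086^1 = -0.590230
  k=1: (−1)^2·75.8947/(12)·0.9780^3·0.2086^3 = +0.053707
d^3_{2,1}(0.4203) = -0.590230 +0.053707 = -0.536523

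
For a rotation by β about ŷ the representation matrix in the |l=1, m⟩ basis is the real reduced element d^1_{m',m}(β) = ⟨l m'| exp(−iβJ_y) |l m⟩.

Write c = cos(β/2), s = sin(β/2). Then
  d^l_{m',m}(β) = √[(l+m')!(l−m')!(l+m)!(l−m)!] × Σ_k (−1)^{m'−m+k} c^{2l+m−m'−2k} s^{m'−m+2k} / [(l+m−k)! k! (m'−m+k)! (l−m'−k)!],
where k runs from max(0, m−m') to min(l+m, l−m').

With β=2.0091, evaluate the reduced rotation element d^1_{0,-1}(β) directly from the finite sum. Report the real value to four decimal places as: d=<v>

d^1_{0,-1}(β=2.0091) via Wigner's sum:
Half-angle: c=0.536468, s=0.843921. N=√(1·1·1·2)=1.414214
k∈{0} keeps every argument non-negative
  k=0: (−1)^1·1.4142/(1)·0.5365^1·0.8439^1 = -0.640266
d^1_{0,-1}(2.0091) = -0.640266

d=-0.6403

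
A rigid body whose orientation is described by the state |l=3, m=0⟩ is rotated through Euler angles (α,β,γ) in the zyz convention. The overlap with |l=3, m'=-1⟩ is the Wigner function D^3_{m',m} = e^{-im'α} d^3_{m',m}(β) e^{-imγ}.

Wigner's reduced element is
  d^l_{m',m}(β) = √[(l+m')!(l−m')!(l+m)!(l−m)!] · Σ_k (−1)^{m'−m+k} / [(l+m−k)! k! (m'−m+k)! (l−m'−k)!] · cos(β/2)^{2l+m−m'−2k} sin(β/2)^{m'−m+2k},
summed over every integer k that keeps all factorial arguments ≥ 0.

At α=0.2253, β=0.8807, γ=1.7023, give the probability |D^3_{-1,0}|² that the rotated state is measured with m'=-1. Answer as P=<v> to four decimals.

P=0.1175

Split into d^3_{-1,0}(β=0.8807) × two z-phases.
Half-angle: c=0.904603, s=0.426256. N=√(2·24·6·6)=41.569219
k: max(0,(0)−(-1))=1 … min(3+(0),3−(-1))=3
  k=1: (−1)^0·41.5692/(12)·0.9046^5·0.4263^1 = +0.894438
  k=2: (−1)^1·41.5692/(4)·0.9046^3·0.4263^3 = -0.595795
  k=3: (−1)^2·41.5692/(12)·0.9046^1·0.4263^5 = +0.044096
d^3_{-1,0}(0.8807) = +0.894438 -0.595795 +0.044096 = +0.342739
|D^3_{-1,0}|² = |d^3_{-1,0}(β)|² = (+0.342739)² = 0.117470 (the z-rotation phases have unit modulus)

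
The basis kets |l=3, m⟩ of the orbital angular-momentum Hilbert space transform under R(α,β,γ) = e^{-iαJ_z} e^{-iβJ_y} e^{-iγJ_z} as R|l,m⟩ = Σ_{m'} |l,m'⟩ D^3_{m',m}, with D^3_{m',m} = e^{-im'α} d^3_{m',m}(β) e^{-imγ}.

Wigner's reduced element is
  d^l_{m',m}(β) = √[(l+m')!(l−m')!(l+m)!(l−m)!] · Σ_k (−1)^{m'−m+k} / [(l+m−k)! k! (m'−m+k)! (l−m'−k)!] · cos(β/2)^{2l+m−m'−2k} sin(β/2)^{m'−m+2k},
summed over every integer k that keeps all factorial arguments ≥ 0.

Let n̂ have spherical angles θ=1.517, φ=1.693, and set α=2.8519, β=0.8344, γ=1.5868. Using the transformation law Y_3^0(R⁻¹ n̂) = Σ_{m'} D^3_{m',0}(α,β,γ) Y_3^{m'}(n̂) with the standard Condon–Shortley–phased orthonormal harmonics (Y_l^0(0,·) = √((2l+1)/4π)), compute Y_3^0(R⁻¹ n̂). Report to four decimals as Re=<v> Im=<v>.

Need the full column D^3_{m',0} for m'=−3..3 at α=2.8519, β=0.8344, γ=1.5868.
cos(β/2)=0.914227, sin(β/2)=0.405202
d^3_{-3,0}: single k=3 term ⇒ +0.227349;  D = -0.146761+0.173634i
d^3_{-2,0}: k∈[2..3] ⇒ +0.628233 -0.123412 = +0.504821;  D = +0.422434-0.276394i
d^3_{-1,0}: k∈[1..3] ⇒ +0.896464 -0.528311 +0.034594 = +0.402747;  D = -0.385966+0.115048i
d^3_{0,0}: k∈[0..3] ⇒ +0.583881 -1.032292 +0.202786 -0.004426 = -0.250051;  D = -0.250051+0.000000i
d^3_{1,0}: k∈[0..2] ⇒ -0.896464 +0.528311 -0.034594 = -0.402747;  D = +0.385966+0.115048i
d^3_{2,0}: k∈[0..1] ⇒ +0.628233 -0.123412 = +0.504821;  D = +0.422434+0.276394i
d^3_{3,0}: single k=0 term ⇒ -0.227349;  D = +0.146761+0.173634i
Y_3^{m'}(θ=1.517,φ=1.693) and Σ D·Y over m':
  (-0.1468+0.1736i)·(+0.1489+0.3878i)  (+0.4224-0.2764i)·(-0.0532+0.0133i)  (-0.3860+0.1150i)·(+0.0388+0.3157i)  (-0.2501+0.0000i)·(-0.0599+0.0000i)  (+0.3860+0.1150i)·(-0.0388+0.3157i)  (+0.4224+0.2764i)·(-0.0532-0.0133i)  (+0.1468+0.1736i)·(-0.1489+0.3878i)
Y_3^0(R⁻¹ n̂) = -0.303553+0.000000i

Re=-0.3036 Im=0.0000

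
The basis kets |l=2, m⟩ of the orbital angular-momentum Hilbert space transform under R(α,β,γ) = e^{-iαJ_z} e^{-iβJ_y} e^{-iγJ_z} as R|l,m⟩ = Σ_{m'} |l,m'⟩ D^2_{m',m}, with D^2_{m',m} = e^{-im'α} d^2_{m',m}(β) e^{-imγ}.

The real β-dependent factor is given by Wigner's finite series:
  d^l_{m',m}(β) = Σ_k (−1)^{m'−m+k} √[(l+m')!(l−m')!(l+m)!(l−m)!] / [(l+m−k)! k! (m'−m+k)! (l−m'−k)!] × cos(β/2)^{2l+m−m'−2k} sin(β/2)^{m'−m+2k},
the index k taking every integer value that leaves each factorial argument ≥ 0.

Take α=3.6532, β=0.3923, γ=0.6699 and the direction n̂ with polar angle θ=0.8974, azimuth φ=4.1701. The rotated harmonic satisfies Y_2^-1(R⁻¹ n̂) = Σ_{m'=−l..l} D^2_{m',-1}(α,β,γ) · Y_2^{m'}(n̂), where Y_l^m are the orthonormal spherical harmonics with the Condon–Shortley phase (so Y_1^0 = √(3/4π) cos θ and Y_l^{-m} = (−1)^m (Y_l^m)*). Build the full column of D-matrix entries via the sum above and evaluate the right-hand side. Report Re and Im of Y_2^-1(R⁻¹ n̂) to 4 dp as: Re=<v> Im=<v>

Need the full column D^2_{m',-1} for m'=−2..2 at α=3.6532, β=0.3923, γ=0.6699.
cos(β/2)=0.980824, sin(β/2)=0.194895
d^2_{-2,-1}: single k=1 term ⇒ +0.367793;  D = -0.044876+0.365045i
d^2_{-1,-1}: k∈[0..1] ⇒ +0.925475 -0.109623 = +0.815852;  D = -0.309641-0.754809i
d^2_{0,-1}: k∈[0..1] ⇒ -0.450452 +0.017786 = -0.432667;  D = -0.339161-0.268646i
d^2_{1,-1}: k∈[0..1] ⇒ +0.109623 -0.001443 = +0.108181;  D = -0.106828-0.017053i
d^2_{2,-1}: single k=0 term ⇒ -0.014522;  D = -0.013625+0.005025i
Y_2^{m'}(θ=0.8974,φ=4.1701) and Σ D·Y over m':
  (-0.0449+0.3650i)·(-0.1103-0.2087i)  (-0.3096-0.7548i)·(-0.1944+0.3226i)  (-0.3392-0.2686i)·(+0.0526+0.0000i)  (-0.1068-0.0171i)·(+0.1944+0.3226i)  (-0.0136+0.0050i)·(-0.1103+0.2087i)
Y_2^-1(R⁻¹ n̂) = +0.352157-0.039376i

Re=0.3522 Im=-0.0394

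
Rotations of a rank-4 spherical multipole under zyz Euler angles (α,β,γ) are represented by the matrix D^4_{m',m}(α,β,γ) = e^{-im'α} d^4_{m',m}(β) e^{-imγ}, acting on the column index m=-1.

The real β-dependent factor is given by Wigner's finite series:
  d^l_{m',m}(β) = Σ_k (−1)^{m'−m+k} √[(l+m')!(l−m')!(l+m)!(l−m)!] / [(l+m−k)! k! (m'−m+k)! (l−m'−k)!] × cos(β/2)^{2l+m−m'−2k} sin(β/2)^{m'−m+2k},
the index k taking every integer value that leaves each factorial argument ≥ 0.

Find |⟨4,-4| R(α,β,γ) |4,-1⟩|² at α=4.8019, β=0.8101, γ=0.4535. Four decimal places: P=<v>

D^4_{-4,-1}(4.8019,0.8101,0.4535) = e^{-i·-4·4.8019}·d^4_{-4,-1}(0.8101)·e^{-i·-1·0.4535}. Compute d first:
With c≡cos(β/2)=0.919083 and s≡sin(β/2)=0.394065, N=[1·40320·6·120]^{1/2}=5387.986637
k: max(0,(-1)−(-4))=3 … min(4+(-1),4−(-4))=3
  k=3: (−1)^0·5387.9866/(720)·0.9191^5·0.3941^3 = +0.300310
d^4_{-4,-1}(0.8101) = +0.300310
|D^4_{-4,-1}|² = |d^4_{-4,-1}(β)|² = (+0.300310)² = 0.090186 (the z-rotation phases have unit modulus)

P=0.0902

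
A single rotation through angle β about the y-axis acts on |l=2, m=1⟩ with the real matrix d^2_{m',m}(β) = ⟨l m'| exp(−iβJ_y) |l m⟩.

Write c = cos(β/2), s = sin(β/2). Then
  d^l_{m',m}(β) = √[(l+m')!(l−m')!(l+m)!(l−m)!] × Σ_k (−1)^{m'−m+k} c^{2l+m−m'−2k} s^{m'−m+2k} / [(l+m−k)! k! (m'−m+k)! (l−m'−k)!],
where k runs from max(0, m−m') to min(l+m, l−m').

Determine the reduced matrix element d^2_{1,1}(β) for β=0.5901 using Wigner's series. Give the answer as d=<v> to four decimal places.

d^2_{1,1}(β=0.5901) via Wigner's sum:
c=cos(0.5901/2)=0.956788, s=sin(0.5901/2)=0.290788; N=√[6·1·6·1]=6.000000
k∈{0,1} keeps every argument non-negative
  k=0: (−1)^0·6.0000/(6)·0.9568^4·0.2908^0 = +0.838035
  k=1: (−1)^1·6.0000/(2)·0.9568^2·0.2908^2 = -0.232223
d^2_{1,1}(0.5901) = +0.838035 -0.232223 = +0.605812

d=0.6058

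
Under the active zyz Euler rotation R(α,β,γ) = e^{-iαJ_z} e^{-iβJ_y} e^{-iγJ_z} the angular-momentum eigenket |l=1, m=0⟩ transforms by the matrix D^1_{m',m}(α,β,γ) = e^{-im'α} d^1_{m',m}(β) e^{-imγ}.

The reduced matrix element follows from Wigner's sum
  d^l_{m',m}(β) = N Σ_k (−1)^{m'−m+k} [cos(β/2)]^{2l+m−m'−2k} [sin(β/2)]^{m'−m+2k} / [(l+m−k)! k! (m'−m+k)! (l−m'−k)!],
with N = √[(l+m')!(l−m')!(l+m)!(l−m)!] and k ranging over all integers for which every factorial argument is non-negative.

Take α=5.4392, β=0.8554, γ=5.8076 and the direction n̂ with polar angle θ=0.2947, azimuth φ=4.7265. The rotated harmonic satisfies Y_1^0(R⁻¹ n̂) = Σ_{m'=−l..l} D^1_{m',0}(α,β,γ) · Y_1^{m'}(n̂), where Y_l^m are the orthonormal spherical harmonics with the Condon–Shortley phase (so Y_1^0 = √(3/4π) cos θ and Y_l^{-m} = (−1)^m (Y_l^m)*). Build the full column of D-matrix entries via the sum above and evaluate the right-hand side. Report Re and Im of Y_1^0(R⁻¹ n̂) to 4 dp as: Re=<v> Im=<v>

Re=0.3877 Im=0.0000

Need the full column D^1_{m',0} for m'=−1..1 at α=5.4392, β=0.8554, γ=5.8076.
cos(β/2)=0.909922, sin(β/2)=0.414779
d^1_{-1,0}: single k=1 term ⇒ +0.533748;  D = +0.354670-0.398868i
d^1_{0,0}: k∈[0..1] ⇒ +0.827958 -0.172042 = +0.655917;  D = +0.655917+0.000000i
d^1_{1,0}: single k=0 term ⇒ -0.533748;  D = -0.354670-0.398868i
Y_1^{m'}(θ=0.2947,φ=4.7265) and Σ D·Y over m':
  (+0.3547-0.3989i)·(+0.0014+0.1003i)  (+0.6559+0.0000i)·(+0.4675+0.0000i)  (-0.3547-0.3989i)·(-0.0014+0.1003i)
Y_1^0(R⁻¹ n̂) = +0.387715+0.000000i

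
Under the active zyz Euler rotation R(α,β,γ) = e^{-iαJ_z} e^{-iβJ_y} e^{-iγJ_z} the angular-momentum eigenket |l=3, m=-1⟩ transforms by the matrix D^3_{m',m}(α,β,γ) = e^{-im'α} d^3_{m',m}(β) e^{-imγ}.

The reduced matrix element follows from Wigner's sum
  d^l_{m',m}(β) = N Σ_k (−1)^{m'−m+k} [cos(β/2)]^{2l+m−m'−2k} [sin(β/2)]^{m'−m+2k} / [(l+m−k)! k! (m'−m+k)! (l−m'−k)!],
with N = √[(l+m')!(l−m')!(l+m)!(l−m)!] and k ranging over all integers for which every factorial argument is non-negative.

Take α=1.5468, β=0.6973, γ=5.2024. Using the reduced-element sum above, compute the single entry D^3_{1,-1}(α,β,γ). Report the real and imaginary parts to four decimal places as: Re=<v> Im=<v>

Re=-0.3933 Im=-0.2221

D^3_{1,-1}(1.5468,0.6973,5.2024) = e^{-i·1·1.5468}·d^3_{1,-1}(0.6973)·e^{-i·-1·5.2024}. Compute d first:
c=cos(0.6973/2)=0.939835, s=sin(0.6973/2)=0.341629; N=√[24·2·2·24]=48.000000
Admissible k: 0..2 (factorial args all ≥0)
  k=0: (−1)^2·48.0000/(8)·0.9398^4·0.3416^2 = +0.546346
  k=1: (−1)^3·48.0000/(6)·0.9398^2·0.3416^4 = -0.096253
  k=2: (−1)^4·48.0000/(48)·0.9398^0·0.3416^6 = +0.001590
d^3_{1,-1}(0.6973) = +0.546346 -0.096253 +0.001590 = +0.451683
D = (+0.023994-0.999712i)·(+0.451683)·(+0.470636-0.882328i) = -0.393317-0.222079i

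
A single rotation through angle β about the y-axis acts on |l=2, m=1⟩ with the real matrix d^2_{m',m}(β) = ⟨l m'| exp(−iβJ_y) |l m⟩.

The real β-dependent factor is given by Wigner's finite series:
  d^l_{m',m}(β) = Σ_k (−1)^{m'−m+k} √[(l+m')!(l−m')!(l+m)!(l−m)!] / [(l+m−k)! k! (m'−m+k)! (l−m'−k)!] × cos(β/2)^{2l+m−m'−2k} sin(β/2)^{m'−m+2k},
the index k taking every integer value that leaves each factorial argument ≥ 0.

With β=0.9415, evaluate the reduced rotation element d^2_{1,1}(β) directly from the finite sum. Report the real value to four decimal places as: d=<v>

d=0.1407

d^2_{1,1}(β=0.9415) via Wigner's sum:
With c≡cos(β/2)=0.891228 and s≡sin(β/2)=0.453555, N=[6·1·6·1]^{1/2}=6.000000
k: max(0,(1)−(1))=0 … min(2+(1),2−(1))=1
  k=0: (−1)^0·6.0000/(6)·0.8912^4·0.4536^0 = +0.630893
  k=1: (−1)^1·6.0000/(2)·0.8912^2·0.4536^2 = -0.490184
d^2_{1,1}(0.9415) = +0.630893 -0.490184 = +0.140710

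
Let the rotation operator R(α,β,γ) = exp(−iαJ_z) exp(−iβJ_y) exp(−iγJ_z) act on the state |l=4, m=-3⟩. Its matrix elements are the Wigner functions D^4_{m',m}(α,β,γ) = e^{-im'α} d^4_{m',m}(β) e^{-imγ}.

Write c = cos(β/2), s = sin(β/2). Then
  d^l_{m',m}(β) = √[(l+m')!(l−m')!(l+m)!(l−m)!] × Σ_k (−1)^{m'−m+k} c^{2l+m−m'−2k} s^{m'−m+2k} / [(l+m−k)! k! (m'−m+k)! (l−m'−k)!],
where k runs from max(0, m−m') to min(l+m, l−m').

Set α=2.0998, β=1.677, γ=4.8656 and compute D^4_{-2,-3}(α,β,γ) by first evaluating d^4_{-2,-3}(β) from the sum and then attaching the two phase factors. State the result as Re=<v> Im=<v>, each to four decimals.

Re=0.4499 Im=-0.0239

Split into d^4_{-2,-3}(β=1.677) × two z-phases.
Half-angle: c=0.668579, s=0.743641. N=√(2·720·1·5040)=2693.993318
The bounds max(0,m−m')=0 and min(l+m,l−m')=1 give 2 terms
  k=0: (−1)^1·2693.9933/(720)·0.6686^7·0.7436^1 = -0.166149
  k=1: (−1)^2·2693.9933/(240)·0.6686^5·0.7436^3 = +0.616651
d^4_{-2,-3}(1.677) = -0.166149 +0.616651 = +0.450502
Attach z-rotation phases: D = e^{-i(-2)(2.0998)}·(+0.450502)·e^{-i(-3)(4.8656)} = +0.449866-0.023936i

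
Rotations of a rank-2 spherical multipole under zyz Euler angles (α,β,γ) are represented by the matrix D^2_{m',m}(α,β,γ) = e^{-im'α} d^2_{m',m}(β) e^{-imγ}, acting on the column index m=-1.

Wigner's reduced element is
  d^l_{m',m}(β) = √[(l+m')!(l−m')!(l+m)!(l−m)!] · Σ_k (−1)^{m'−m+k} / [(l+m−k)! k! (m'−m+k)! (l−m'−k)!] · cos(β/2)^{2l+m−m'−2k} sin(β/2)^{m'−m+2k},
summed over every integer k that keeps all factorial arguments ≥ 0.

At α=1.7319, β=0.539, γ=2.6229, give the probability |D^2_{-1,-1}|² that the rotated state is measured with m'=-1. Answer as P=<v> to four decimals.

P=0.4431

Split into d^2_{-1,-1}(β=0.539) × two z-phases.
Half-angle: c=0.963904, s=0.266250. N=√(1·6·1·6)=6.000000
k∈{0,1} keeps every argument non-negative
  k=0: (−1)^0·6.0000/(6)·0.9639^4·0.2662^0 = +0.863248
  k=1: (−1)^1·6.0000/(2)·0.9639^2·0.2662^2 = -0.197591
d^2_{-1,-1}(0.539) = +0.863248 -0.197591 = +0.665657
|D^2_{-1,-1}|² = |d^2_{-1,-1}(β)|² = (+0.665657)² = 0.443099 (the z-rotation phases have unit modulus)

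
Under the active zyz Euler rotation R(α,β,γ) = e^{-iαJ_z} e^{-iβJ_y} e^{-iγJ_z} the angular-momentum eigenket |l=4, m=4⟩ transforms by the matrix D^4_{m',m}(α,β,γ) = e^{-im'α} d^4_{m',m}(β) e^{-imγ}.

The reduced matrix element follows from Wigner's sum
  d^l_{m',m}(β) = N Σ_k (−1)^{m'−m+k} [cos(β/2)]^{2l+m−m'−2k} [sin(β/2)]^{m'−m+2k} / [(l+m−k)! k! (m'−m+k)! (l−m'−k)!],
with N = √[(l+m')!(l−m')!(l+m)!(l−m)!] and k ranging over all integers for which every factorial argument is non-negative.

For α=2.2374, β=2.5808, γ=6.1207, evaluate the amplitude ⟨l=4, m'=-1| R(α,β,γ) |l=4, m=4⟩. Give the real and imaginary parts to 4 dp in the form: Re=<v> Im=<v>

Re=-0.1258 Im=0.0327

Split into d^4_{-1,4}(β=2.5808) × two z-phases.
Half-angle: c=0.276737, s=0.960946. N=√(6·120·40320·1)=5387.986637
k∈{5} keeps every argument non-negative
  k=5: (−1)^0·5387.9866/(720)·0.2767^3·0.9609^5 = +0.129953
d^4_{-1,4}(2.5808) = +0.129953
Phases: e^{-i·(-1)·2.2374}=-0.618320+0.785926i, e^{-i·(4)·6.1207}=+0.796119+0.605140i ⇒ D=-0.125776+0.032686i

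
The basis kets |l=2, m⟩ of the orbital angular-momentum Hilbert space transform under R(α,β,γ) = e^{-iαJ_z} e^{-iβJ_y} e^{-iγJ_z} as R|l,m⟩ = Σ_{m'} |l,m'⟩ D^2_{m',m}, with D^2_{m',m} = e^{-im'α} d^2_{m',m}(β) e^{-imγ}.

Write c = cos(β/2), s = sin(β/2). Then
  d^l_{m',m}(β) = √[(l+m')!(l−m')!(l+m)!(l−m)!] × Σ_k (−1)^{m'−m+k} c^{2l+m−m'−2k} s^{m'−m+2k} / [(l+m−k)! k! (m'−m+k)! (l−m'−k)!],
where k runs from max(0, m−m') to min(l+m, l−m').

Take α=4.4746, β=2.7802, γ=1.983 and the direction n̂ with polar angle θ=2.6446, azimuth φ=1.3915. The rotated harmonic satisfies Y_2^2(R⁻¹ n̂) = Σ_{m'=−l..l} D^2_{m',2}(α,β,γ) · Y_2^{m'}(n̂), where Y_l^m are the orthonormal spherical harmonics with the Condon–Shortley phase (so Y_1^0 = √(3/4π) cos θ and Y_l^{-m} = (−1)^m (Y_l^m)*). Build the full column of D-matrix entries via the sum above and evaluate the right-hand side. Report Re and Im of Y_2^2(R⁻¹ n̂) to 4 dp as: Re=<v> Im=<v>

Need the full column D^2_{m',2} for m'=−2..2 at α=4.4746, β=2.7802, γ=1.983.
cos(β/2)=0.179715, sin(β/2)=0.983719
d^2_{-2,2}: single k=4 term ⇒ +0.936448;  D = +0.250512-0.902319i
d^2_{-1,2}: single k=3 term ⇒ +0.342158;  D = +0.298850+0.166615i
d^2_{0,2}: single k=2 term ⇒ +0.076557;  D = -0.051982+0.056204i
d^2_{1,2}: single k=1 term ⇒ +0.011420;  D = -0.006321-0.009510i
d^2_{2,2}: single k=0 term ⇒ +0.001043;  D = +0.000980-0.000357i
Y_2^{m'}(θ=2.6446,φ=1.3915) and Σ D·Y over m':
  (+0.2505-0.9023i)·(-0.0822-0.0308i)  (+0.2988+0.1666i)·(-0.0577+0.3186i)  (-0.0520+0.0562i)·(+0.4157+0.0000i)  (-0.0063-0.0095i)·(+0.0577+0.3186i)  (+0.0010-0.0004i)·(-0.0822+0.0308i)
Y_2^2(R⁻¹ n̂) = -0.137756+0.172921i

Re=-0.1378 Im=0.1729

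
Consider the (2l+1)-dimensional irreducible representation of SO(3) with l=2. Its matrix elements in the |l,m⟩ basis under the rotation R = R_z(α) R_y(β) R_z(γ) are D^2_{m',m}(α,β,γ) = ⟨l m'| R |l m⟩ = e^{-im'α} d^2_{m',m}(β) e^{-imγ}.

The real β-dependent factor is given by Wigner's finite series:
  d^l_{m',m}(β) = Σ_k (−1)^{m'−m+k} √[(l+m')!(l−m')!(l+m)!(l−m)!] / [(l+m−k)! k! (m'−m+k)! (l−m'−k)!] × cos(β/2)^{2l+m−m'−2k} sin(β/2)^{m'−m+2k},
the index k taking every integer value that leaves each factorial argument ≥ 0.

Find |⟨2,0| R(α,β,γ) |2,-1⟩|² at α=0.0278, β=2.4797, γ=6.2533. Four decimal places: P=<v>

P=0.3526

Split into d^2_{0,-1}(β=2.4797) × two z-phases.
Half-angle: c=0.324938, s=0.945735. N=√(2·2·1·6)=4.898979
Admissible k: 0..1 (factorial args all ≥0)
  k=0: (−1)^1·4.8990/(2)·0.3249^3·0.9457^1 = -0.079478
  k=1: (−1)^2·4.8990/(2)·0.3249^1·0.9457^3 = +0.673264
d^2_{0,-1}(2.4797) = -0.079478 +0.673264 = +0.593785
|D^2_{0,-1}|² = |d^2_{0,-1}(β)|² = (+0.593785)² = 0.352581 (the z-rotation phases have unit modulus)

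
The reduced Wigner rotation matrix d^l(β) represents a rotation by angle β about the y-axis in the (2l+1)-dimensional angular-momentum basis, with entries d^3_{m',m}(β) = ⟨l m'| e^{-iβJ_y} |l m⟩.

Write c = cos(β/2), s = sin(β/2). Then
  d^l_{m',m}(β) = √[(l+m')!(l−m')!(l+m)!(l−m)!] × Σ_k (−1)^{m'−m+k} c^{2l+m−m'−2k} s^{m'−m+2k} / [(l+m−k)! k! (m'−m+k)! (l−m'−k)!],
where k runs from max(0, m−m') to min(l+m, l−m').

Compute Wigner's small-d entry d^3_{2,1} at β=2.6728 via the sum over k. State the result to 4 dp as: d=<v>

d=0.0708

d^3_{2,1}(β=2.6728) via Wigner's sum:
Half-angle: c=0.232256, s=0.972655. N=√(120·1·24·2)=75.894664
Admissible k: 0..1 (factorial args all ≥0)
  k=0: (−1)^1·75.8947/(24)·0.2323^5·0.9727^1 = -0.002079
  k=1: (−1)^2·75.8947/(12)·0.2323^3·0.9727^3 = +0.072913
d^3_{2,1}(2.6728) = -0.002079 +0.072913 = +0.070834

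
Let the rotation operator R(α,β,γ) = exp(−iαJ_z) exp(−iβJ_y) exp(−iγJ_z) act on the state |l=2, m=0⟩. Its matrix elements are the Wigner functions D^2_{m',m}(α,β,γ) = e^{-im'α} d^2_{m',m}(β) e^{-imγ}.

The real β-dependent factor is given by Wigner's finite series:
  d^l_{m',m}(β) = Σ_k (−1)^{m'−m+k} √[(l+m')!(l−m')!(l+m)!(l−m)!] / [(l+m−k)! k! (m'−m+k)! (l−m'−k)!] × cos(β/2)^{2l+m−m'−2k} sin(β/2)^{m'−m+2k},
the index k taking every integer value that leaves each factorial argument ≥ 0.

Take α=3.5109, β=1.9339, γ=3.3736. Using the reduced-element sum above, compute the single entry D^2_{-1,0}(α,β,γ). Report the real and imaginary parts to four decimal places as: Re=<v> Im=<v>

First d^2_{-1,0}(β=1.9339), then the phase factors e^{-i(-1)α} and e^{-i(0)γ}:
c=cos(1.9339/2)=0.567813, s=sin(1.9339/2)=0.823158; N=√[1·6·2·2]=4.898979
k: max(0,(0)−(-1))=1 … min(2+(0),2−(-1))=2
  k=1: (−1)^0·4.8990/(2)·0.5678^3·0.8232^1 = +0.369126
  k=2: (−1)^1·4.8990/(2)·0.5678^1·0.8232^3 = -0.775765
d^2_{-1,0}(1.9339) = +0.369126 -0.775765 = -0.406639
D = (-0.932578-0.360970i)·(-0.406639)·(+1.000000+0.000000i) = +0.379222+0.146784i

Re=0.3792 Im=0.1468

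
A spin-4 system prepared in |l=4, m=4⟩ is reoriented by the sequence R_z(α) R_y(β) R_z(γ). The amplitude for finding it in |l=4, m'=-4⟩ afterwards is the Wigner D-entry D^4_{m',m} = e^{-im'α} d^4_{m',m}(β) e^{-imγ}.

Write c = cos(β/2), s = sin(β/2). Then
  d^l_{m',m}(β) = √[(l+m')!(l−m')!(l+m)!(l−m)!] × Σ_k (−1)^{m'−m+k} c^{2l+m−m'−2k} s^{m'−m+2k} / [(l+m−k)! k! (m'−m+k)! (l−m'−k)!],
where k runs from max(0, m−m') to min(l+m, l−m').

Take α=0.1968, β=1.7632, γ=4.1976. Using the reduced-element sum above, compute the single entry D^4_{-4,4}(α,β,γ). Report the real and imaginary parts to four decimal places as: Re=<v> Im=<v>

Re=-0.1204 Im=0.0366

First d^4_{-4,4}(β=1.7632), then the phase factors e^{-i(-4)α} and e^{-i(4)γ}:
Half-angle: c=0.635917, s=0.771757. N=√(1·40320·40320·1)=40320.000000
k: max(0,(4)−(-4))=8 … min(4+(4),4−(-4))=8
  k=8: (−1)^0·40320.0000/(40320)·0.6359^0·0.7718^8 = +0.125848
d^4_{-4,4}(1.7632) = +0.125848
D = (+0.705832+0.708380i)·(+0.125848)·(-0.469178+0.883104i) = -0.120403+0.036618i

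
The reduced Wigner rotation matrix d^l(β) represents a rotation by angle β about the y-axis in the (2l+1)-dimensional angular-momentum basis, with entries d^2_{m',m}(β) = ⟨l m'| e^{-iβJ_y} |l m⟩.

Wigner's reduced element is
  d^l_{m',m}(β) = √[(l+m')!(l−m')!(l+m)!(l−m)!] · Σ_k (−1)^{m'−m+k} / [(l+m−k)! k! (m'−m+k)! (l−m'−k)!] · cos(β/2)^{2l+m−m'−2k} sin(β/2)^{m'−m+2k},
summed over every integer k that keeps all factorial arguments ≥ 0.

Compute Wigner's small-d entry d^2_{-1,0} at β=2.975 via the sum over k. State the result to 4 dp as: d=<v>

d^2_{-1,0}(β=2.975) via Wigner's sum:
c=cos(2.975/2)=0.083200, s=sin(2.975/2)=0.996533; N=√[1·6·2·2]=4.898979
Admissible k: 1..2 (factorial args all ≥0)
  k=1: (−1)^0·4.8990/(2)·0.0832^3·0.9965^1 = +0.001406
  k=2: (−1)^1·4.8990/(2)·0.0832^1·0.9965^3 = -0.201685
d^2_{-1,0}(2.975) = +0.001406 -0.201685 = -0.200279

d=-0.2003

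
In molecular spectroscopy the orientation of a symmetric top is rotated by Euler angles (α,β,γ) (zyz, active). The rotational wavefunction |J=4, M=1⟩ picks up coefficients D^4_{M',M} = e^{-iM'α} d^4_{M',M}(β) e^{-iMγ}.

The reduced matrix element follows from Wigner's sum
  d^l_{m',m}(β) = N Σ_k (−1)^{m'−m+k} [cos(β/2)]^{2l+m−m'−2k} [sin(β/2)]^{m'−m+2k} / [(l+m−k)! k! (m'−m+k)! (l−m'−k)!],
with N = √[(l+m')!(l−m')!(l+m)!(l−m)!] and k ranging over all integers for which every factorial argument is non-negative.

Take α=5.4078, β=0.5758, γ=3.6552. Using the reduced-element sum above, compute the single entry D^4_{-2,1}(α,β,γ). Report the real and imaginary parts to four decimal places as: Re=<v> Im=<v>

Re=0.1461 Im=0.1757

D^4_{-2,1}(5.4078,0.5758,3.6552) = e^{-i·-2·5.4078}·d^4_{-2,1}(0.5758)·e^{-i·1·3.6552}. Compute d first:
Half-angle: c=0.958842, s=0.283939. N=√(2·720·120·6)=1018.233765
k∈{3,4,5} keeps every argument non-negative
  k=3: (−1)^0·1018.2338/(72)·0.9588^5·0.2839^3 = +0.262378
  k=4: (−1)^1·1018.2338/(48)·0.9588^3·0.2839^5 = -0.034512
  k=5: (−1)^2·1018.2338/(240)·0.9588^1·0.2839^7 = +0.000605
d^4_{-2,1}(0.5758) = +0.262378 -0.034512 +0.000605 = +0.228471
Attach z-rotation phases: D = e^{-i(-2)(5.4078)}·(+0.228471)·e^{-i(1)(3.6552)} = +0.146060+0.175685i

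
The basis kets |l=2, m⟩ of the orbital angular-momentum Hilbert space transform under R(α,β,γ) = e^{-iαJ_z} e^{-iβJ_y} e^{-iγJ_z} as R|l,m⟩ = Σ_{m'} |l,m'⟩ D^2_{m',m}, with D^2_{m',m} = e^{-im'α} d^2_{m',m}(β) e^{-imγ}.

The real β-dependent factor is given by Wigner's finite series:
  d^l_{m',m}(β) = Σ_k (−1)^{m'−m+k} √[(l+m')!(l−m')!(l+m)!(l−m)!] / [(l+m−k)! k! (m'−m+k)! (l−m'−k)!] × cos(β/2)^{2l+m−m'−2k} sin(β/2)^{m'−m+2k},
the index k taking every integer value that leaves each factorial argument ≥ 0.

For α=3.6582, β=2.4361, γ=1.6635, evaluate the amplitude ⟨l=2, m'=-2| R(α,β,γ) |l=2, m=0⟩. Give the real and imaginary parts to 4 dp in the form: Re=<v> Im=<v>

Re=0.1318 Im=0.2211

D^2_{-2,0}(3.6582,2.4361,1.6635) = e^{-i·-2·3.6582}·d^2_{-2,0}(2.4361)·e^{-i·0·1.6635}. Compute d first:
Half-angle: c=0.345476, s=0.938427. N=√(1·24·2·2)=9.797959
Admissible k: 2..2 (factorial args all ≥0)
  k=2: (−1)^0·9.7980/(4)·0.3455^2·0.9384^2 = +0.257462
d^2_{-2,0}(2.4361) = +0.257462
Phases: e^{-i·(-2)·3.6582}=+0.512060+0.858950i, e^{-i·(0)·1.6635}=+1.000000+0.000000i ⇒ D=+0.131836+0.221147i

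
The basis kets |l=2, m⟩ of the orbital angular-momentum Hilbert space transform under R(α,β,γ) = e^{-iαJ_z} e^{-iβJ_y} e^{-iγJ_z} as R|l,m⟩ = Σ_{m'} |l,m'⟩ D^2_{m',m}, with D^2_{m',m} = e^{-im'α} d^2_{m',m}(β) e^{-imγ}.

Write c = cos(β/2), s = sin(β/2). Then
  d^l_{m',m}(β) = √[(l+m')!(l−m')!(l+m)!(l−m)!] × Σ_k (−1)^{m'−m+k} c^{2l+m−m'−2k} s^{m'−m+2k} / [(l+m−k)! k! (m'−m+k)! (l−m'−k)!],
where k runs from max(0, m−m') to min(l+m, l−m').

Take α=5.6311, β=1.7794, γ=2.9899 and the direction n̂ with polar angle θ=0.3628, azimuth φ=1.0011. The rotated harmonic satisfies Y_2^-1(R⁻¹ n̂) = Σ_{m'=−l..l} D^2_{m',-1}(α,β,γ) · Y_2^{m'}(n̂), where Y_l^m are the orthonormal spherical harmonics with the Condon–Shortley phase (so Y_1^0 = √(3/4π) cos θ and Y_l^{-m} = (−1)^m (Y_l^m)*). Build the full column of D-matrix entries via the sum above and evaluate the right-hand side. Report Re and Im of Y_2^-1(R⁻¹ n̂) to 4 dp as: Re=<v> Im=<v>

Re=-0.1633 Im=-0.0364

Need the full column D^2_{m',-1} for m'=−2..2 at α=5.6311, β=1.7794, γ=2.9899.
cos(β/2)=0.629645, sin(β/2)=0.776883
d^2_{-2,-1}: single k=1 term ⇒ +0.387858;  D = -0.044480+0.385299i
d^2_{-1,-1}: k∈[0..1] ⇒ +0.157175 -0.717834 = -0.560659;  D = +0.389093-0.403665i
d^2_{0,-1}: k∈[0..1] ⇒ -0.475027 +0.723166 = +0.248139;  D = -0.245289+0.037497i
d^2_{1,-1}: k∈[0..1] ⇒ +0.717834 -0.364269 = +0.353565;  D = -0.310216-0.169630i
d^2_{2,-1}: single k=0 term ⇒ -0.590463;  D = +0.239860+0.539549i
Y_2^{m'}(θ=0.3628,φ=1.0011) and Σ D·Y over m':
  (-0.0445+0.3853i)·(-0.0203-0.0442i)  (+0.3891-0.4037i)·(+0.1383-0.2158i)  (-0.2453+0.0375i)·(+0.5116+0.0000i)  (-0.3102-0.1696i)·(-0.1383-0.2158i)  (+0.2399+0.5395i)·(-0.0203+0.0442i)
Y_2^-1(R⁻¹ n̂) = -0.163343-0.036446i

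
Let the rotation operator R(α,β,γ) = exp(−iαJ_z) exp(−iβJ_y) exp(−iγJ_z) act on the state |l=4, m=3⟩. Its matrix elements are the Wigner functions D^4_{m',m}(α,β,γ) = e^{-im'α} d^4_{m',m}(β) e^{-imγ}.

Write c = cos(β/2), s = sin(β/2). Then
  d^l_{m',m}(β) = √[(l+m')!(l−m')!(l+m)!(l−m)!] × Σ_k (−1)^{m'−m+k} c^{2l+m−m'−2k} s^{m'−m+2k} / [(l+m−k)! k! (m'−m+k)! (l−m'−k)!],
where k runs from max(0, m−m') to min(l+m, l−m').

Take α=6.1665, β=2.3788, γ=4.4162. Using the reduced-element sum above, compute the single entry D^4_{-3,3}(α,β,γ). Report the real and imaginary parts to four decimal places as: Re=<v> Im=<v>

D^4_{-3,3}(6.1665,2.3788,4.4162) = e^{-i·-3·6.1665}·d^4_{-3,3}(2.3788)·e^{-i·3·4.4162}. Compute d first:
Half-angle: c=0.372217, s=0.928146. N=√(1·5040·5040·1)=5040.000000
The bounds max(0,m−m')=6 and min(l+m,l−m')=7 give 2 terms
  k=6: (−1)^0·5040.0000/(720)·0.3722^2·0.9281^6 = +0.619994
  k=7: (−1)^1·5040.0000/(5040)·0.3722^0·0.9281^8 = -0.550718
d^4_{-3,3}(2.3788) = +0.619994 -0.550718 = +0.069275
Attach z-rotation phases: D = e^{-i(-3)(6.1665)}·(+0.069275)·e^{-i(3)(4.4162)} = +0.035528-0.059471i

Re=0.0355 Im=-0.0595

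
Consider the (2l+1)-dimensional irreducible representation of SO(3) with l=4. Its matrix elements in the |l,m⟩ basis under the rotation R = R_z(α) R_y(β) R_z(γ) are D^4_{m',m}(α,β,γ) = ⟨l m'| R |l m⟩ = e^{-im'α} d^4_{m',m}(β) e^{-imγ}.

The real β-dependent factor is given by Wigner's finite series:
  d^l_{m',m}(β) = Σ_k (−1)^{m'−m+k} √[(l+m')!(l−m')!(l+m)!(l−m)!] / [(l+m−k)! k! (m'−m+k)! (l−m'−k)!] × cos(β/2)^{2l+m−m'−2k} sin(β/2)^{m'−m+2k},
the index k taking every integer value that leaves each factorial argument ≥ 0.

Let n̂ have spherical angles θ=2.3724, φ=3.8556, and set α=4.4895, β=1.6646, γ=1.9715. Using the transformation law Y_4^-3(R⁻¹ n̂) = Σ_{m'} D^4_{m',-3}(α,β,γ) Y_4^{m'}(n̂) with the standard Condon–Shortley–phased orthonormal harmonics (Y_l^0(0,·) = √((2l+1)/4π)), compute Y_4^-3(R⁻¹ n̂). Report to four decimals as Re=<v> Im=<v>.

Need the full column D^4_{m',-3} for m'=−4..4 at α=4.4895, β=1.6646, γ=1.9715.
cos(β/2)=0.673177, sin(β/2)=0.739482
d^4_{-4,-3}: single k=1 term ⇒ +0.131032;  D = +0.040042-0.124764i
d^4_{-3,-3}: k∈[0..1] ⇒ +0.042173 -0.356227 = -0.314055;  D = -0.270420-0.159697i
d^4_{-2,-3}: k∈[0..1] ⇒ -0.173339 +0.627499 = +0.454160;  D = -0.311672+0.330337i
d^4_{-1,-3}: k∈[0..1] ⇒ +0.403924 -0.812353 = -0.408429;  D = +0.227768+0.339022i
d^4_{0,-3}: k∈[0..1] ⇒ -0.661442 +0.798157 = +0.136715;  D = +0.127528-0.049271i
d^4_{1,-3}: k∈[0..1] ⇒ +0.812353 -0.588156 = +0.224197;  D = +0.032571+0.221818i
d^4_{2,-3}: k∈[0..1] ⇒ -0.757198 +0.304568 = -0.452630;  D = +0.451285+0.034860i
d^4_{3,-3}: k∈[0..1] ⇒ +0.518705 -0.089417 = +0.429288;  D = +0.126856-0.410117i
d^4_{4,-3}: single k=0 term ⇒ -0.230232;  D = -0.199471-0.114971i
Y_4^{m'}(θ=2.3724,φ=3.8556) and Σ D·Y over m':
  (+0.0400-0.1248i)·(-0.0994-0.0292i)  (-0.2704-0.1597i)·(-0.1636-0.2546i)  (-0.3117+0.3303i)·(+0.0602-0.4187i)  (+0.2278+0.3390i)·(+0.1096-0.0950i)  (+0.1275-0.0493i)·(-0.3343+0.0000i)  (+0.0326+0.2218i)·(-0.1096-0.0950i)  (+0.4513+0.0349i)·(+0.0602+0.4187i)  (+0.1269-0.4101i)·(+0.1636-0.2546i)  (-0.1995-0.1150i)·(-0.0994+0.0292i)
Y_4^-3(R⁻¹ n̂) = +0.099635+0.358399i

Re=0.0996 Im=0.3584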